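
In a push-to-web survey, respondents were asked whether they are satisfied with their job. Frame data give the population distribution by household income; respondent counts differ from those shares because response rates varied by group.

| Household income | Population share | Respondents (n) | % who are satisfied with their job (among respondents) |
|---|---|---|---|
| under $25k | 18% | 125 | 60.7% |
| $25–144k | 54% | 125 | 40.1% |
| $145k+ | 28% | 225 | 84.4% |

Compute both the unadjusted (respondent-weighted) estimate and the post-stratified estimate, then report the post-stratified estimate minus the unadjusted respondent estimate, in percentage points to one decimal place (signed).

Naive respondent-only estimate (weights = respondent counts):
  (125/475)×60.7 + (125/475)×40.1 + (225/475)×84.4 = 66.5053%
Post-stratifying to population shares instead:
  0.18×60.7 + 0.54×40.1 + 0.28×84.4 = 56.212%
Difference = 56.212 − 66.5053 = -10.2933 pp.

-10.3 percentage points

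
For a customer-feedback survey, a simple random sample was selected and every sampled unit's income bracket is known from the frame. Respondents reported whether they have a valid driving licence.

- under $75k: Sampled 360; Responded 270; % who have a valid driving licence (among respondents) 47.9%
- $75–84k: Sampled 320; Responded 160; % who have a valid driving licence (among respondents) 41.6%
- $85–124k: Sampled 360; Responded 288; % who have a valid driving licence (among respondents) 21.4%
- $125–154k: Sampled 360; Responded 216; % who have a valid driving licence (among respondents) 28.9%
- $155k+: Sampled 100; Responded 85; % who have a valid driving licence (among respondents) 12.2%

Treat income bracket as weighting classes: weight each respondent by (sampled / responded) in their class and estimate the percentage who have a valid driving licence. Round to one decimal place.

33.3%

Response rates by class: under $75k 270/360 = 75%, $75–84k 160/320 = 50%, $85–124k 288/360 = 80%, $125–154k 216/360 = 60%, $155k+ 85/100 = 85%.
Each respondent's weight = sampled/responded in their class; summing within a class gives n_sampled, so:
  under $75k: 360 × 47.9 = 17,244
  $75–84k: 320 × 41.6 = 13,312
  $85–124k: 360 × 21.4 = 7704
  $125–154k: 360 × 28.9 = 10,404
  $155k+: 100 × 12.2 = 1220
Adjusted estimate = 49,884 / 1,500 = 33.256 → 33.3%.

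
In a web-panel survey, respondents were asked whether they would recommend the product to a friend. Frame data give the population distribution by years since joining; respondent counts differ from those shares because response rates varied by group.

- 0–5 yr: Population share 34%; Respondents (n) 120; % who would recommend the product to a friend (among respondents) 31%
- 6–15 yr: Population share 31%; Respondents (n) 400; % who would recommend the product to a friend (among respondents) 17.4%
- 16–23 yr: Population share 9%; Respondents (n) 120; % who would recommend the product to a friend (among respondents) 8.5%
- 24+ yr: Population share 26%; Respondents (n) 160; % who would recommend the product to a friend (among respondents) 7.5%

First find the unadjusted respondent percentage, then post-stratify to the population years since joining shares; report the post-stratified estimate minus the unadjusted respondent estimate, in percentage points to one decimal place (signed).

+2.5 percentage points

Unadjusted (pooled respondent) estimate weights by respondent counts:
  (120/800)×31 + (400/800)×17.4 + (120/800)×8.5 + (160/800)×7.5 = 16.125%
Post-stratified estimate weights by population shares:
  0.34×31 + 0.31×17.4 + 0.09×8.5 + 0.26×7.5 = 18.649%
Difference = 18.649 − 16.125 = 2.524 pp.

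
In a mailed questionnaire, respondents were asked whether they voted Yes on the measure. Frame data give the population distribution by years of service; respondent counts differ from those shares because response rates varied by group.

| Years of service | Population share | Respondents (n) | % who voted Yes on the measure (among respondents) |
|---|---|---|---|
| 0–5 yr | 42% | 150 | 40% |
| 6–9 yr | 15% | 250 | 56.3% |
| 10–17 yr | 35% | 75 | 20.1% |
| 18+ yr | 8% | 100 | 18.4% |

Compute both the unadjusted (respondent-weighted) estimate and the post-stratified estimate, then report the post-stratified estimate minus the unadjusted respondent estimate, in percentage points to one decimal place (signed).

-7.0 percentage points

Unadjusted (pooled respondent) estimate weights by respondent counts:
  (150/575)×40 + (250/575)×56.3 + (75/575)×20.1 + (100/575)×18.4 = 40.7348%
Post-stratified estimate weights by population shares:
  0.42×40 + 0.15×56.3 + 0.35×20.1 + 0.08×18.4 = 33.752%
Difference = 33.752 − 40.7348 = -6.9828 pp.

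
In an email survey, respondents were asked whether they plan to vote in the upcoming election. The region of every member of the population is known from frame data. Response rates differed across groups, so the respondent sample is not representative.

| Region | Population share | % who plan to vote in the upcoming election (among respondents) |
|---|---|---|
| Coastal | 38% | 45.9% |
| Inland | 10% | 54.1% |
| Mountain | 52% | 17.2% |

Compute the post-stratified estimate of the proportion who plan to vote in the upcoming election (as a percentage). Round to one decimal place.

31.8%

Each cell contributes population-share × respondent value:
  Coastal: 0.38 × 45.9 = 17.442
  Inland: 0.1 × 54.1 = 5.41
  Mountain: 0.52 × 17.2 = 8.944
Post-stratified estimate = 31.796 → 31.8%.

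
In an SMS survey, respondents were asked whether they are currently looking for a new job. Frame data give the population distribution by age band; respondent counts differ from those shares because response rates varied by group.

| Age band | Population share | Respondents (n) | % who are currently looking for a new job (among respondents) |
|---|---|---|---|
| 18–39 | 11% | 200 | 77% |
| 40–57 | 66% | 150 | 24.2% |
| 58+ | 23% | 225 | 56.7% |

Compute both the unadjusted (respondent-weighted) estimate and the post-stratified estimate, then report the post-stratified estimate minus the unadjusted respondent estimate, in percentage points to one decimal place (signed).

Unadjusted (pooled respondent) estimate weights by respondent counts:
  (200/575)×77 + (150/575)×24.2 + (225/575)×56.7 = 55.2826%
Post-stratified estimate weights by population shares:
  0.11×77 + 0.66×24.2 + 0.23×56.7 = 37.483%
Difference = 37.483 − 55.2826 = -17.7996 pp.

-17.8 percentage points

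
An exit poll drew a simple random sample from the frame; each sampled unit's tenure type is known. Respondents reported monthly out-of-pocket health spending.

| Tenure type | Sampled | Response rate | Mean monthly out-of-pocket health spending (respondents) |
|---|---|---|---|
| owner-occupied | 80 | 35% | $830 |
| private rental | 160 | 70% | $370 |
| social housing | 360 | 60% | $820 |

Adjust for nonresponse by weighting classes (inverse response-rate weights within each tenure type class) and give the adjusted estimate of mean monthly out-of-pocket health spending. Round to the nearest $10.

Inverse-response-rate weighting restores each class to its sampled count, so class totals weight by n_sampled:
  owner-occupied: 80 × 830 = 66,400
  private rental: 160 × 370 = 59,200
  social housing: 360 × 820 = 295,200
Adjusted estimate = 420,800 / 600 = 701.333 → $700.

$700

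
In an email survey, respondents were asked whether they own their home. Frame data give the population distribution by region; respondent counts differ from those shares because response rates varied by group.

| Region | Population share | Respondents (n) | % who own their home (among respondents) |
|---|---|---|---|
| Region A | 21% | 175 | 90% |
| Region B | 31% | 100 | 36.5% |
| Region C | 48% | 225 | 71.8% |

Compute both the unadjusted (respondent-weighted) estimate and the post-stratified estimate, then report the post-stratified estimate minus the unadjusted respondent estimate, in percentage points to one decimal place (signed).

-6.4 percentage points

Naive respondent-only estimate (weights = respondent counts):
  (175/500)×90 + (100/500)×36.5 + (225/500)×71.8 = 71.11%
Post-stratifying to population shares instead:
  0.21×90 + 0.31×36.5 + 0.48×71.8 = 64.679%
Difference = 64.679 − 71.11 = -6.431 pp.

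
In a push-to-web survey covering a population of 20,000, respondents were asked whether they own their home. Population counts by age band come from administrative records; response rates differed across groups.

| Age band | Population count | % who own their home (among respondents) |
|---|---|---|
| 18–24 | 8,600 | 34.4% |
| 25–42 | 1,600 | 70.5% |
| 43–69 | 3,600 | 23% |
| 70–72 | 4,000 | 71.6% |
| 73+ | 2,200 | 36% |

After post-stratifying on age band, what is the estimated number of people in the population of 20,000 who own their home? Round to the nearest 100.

8,600

Apply each group's respondent rate to its population count:
  18–24: 8,600 × 34.4% = 2958.4
  25–42: 1,600 × 70.5% = 1128
  43–69: 3,600 × 23% = 828
  70–72: 4,000 × 71.6% = 2864
  73+: 2,200 × 36% = 792
Estimated total = 8570.4 → 8,600.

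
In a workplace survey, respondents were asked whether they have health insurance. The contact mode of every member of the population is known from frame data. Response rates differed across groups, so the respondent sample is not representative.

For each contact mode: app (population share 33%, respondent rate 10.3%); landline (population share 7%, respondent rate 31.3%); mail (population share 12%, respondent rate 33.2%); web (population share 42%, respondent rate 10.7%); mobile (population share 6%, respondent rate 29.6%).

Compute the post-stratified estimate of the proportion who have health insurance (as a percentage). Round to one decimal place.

Weight each group's respondent value by its population share:
  app: 0.33 × 10.3 = 3.399
  landline: 0.07 × 31.3 = 2.191
  mail: 0.12 × 33.2 = 3.984
  web: 0.42 × 10.7 = 4.494
  mobile: 0.06 × 29.6 = 1.776
Post-stratified estimate = 15.844 → 15.8%.

15.8%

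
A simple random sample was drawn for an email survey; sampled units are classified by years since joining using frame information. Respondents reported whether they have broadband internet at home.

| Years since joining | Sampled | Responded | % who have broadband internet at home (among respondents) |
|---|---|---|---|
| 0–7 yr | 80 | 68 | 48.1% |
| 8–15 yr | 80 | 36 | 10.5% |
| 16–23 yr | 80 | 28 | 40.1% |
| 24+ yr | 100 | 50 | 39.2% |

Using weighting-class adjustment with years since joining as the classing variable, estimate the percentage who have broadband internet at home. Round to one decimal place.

Response rates by class: 0–7 yr 68/80 = 85%, 8–15 yr 36/80 = 45%, 16–23 yr 28/80 = 35%, 24+ yr 50/100 = 50%.
Each respondent's weight = sampled/responded in their class; summing within a class gives n_sampled, so:
  0–7 yr: 80 × 48.1 = 3848
  8–15 yr: 80 × 10.5 = 840
  16–23 yr: 80 × 40.1 = 3208
  24+ yr: 100 × 39.2 = 3920
Adjusted estimate = 11,816 / 340 = 34.7529 → 34.8%.

34.8%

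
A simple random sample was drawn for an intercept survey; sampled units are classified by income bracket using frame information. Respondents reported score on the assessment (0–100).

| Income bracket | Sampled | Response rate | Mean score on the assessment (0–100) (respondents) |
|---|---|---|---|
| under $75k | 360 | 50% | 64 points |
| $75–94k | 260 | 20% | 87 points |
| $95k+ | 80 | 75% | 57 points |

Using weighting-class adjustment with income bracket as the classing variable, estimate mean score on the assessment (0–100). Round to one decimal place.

With weight = n_sampled/n_responded per class, the weighted class total is n_sampled:
  under $75k: 360 × 64 = 23,040
  $75–94k: 260 × 87 = 22,620
  $95k+: 80 × 57 = 4560
Adjusted estimate = 50,220 / 700 = 71.7429 → 71.7.

71.7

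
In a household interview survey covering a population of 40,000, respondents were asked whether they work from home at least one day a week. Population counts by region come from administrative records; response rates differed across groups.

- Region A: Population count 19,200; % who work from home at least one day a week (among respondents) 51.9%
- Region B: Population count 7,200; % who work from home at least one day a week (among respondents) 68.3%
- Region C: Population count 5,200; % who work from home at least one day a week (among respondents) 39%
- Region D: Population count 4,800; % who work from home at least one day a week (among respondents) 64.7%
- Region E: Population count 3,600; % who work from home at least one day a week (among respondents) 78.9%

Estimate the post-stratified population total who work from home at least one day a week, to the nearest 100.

Estimated count per cell = population count × respondent percentage:
  Region A: 19,200 × 51.9% = 9964.8
  Region B: 7,200 × 68.3% = 4917.6
  Region C: 5,200 × 39% = 2028
  Region D: 4,800 × 64.7% = 3105.6
  Region E: 3,600 × 78.9% = 2840.4
Estimated total = 22856.4 → 22,900.

22,900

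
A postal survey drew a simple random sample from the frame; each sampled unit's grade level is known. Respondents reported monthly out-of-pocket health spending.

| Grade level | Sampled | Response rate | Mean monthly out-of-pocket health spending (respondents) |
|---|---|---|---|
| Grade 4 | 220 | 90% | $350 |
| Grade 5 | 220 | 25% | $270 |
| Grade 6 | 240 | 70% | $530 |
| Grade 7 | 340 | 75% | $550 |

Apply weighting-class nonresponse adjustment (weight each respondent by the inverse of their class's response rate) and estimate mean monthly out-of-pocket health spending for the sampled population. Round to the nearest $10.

With weight = n_sampled/n_responded per class, the weighted class total is n_sampled:
  Grade 4: 220 × 350 = 77,000
  Grade 5: 220 × 270 = 59,400
  Grade 6: 240 × 530 = 127,200
  Grade 7: 340 × 550 = 187,000
Adjusted estimate = 450,600 / 1,020 = 441.765 → $440.

$440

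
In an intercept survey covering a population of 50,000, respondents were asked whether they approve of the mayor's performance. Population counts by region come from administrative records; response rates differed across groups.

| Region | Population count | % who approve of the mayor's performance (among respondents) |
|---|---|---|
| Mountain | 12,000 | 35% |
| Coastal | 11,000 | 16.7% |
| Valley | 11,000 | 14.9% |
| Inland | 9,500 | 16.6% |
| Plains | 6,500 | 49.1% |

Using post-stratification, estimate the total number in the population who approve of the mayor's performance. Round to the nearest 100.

12,400

Estimated count per cell = population count × respondent percentage:
  Mountain: 12,000 × 35% = 4200
  Coastal: 11,000 × 16.7% = 1837
  Valley: 11,000 × 14.9% = 1639
  Inland: 9,500 × 16.6% = 1577
  Plains: 6,500 × 49.1% = 3191.5
Estimated total = 12444.5 → 12,400.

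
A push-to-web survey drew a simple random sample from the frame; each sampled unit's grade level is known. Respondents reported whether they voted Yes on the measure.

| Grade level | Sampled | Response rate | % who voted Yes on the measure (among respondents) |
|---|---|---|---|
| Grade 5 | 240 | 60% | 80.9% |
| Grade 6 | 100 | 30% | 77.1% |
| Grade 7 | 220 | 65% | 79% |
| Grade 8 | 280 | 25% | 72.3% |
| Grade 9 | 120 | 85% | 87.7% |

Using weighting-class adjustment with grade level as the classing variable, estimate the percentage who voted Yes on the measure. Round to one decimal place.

78.4%

Inverse-response-rate weighting restores each class to its sampled count, so class totals weight by n_sampled:
  Grade 5: 240 × 80.9 = 19,416
  Grade 6: 100 × 77.1 = 7710
  Grade 7: 220 × 79 = 17,380
  Grade 8: 280 × 72.3 = 20,244
  Grade 9: 120 × 87.7 = 10,524
Adjusted estimate = 75,274 / 960 = 78.4104 → 78.4%.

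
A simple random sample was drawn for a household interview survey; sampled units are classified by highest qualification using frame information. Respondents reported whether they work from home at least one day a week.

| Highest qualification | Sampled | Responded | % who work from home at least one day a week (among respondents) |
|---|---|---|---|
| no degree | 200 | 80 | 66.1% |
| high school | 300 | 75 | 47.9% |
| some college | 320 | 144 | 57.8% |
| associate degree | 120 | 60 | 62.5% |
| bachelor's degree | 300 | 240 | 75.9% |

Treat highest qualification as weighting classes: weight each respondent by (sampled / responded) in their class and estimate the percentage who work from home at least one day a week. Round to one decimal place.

Class response rates: no degree 80/200 = 40%, high school 75/300 = 25%, some college 144/320 = 45%, associate degree 60/120 = 50%, bachelor's degree 240/300 = 80%.
Inverse-response-rate weighting restores each class to its sampled count, so class totals weight by n_sampled:
  no degree: 200 × 66.1 = 13220
  high school: 300 × 47.9 = 14,370
  some college: 320 × 57.8 = 18,496
  associate degree: 120 × 62.5 = 7500
  bachelor's degree: 300 × 75.9 = 22,770
Adjusted estimate = 76,356 / 1,240 = 61.5774 → 61.6%.

61.6%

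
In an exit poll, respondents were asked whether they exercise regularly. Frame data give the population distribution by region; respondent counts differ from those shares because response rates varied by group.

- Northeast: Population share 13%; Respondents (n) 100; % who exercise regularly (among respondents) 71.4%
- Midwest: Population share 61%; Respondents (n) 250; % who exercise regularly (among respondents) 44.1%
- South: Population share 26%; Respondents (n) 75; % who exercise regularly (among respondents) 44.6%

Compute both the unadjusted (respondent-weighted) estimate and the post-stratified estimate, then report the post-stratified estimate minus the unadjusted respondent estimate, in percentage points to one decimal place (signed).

Naive respondent-only estimate (weights = respondent counts):
  (100/425)×71.4 + (250/425)×44.1 + (75/425)×44.6 = 50.6118%
Reweighting by population region shares:
  0.13×71.4 + 0.61×44.1 + 0.26×44.6 = 47.779%
Difference = 47.779 − 50.6118 = -2.8328 pp.

-2.8 percentage points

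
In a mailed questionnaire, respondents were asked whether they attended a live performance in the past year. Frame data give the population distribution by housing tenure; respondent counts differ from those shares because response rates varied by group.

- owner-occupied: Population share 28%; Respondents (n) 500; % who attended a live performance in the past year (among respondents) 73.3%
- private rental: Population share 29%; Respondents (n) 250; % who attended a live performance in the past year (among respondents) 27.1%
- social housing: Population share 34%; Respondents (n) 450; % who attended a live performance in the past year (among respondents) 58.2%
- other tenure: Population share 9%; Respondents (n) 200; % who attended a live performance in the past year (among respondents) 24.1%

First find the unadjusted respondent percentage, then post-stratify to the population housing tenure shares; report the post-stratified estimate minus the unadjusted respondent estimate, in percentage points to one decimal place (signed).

Unadjusted (pooled respondent) estimate weights by respondent counts:
  (500/1400)×73.3 + (250/1400)×27.1 + (450/1400)×58.2 + (200/1400)×24.1 = 53.1679%
Post-stratifying to population shares instead:
  0.28×73.3 + 0.29×27.1 + 0.34×58.2 + 0.09×24.1 = 50.34%
Difference = 50.34 − 53.1679 = -2.8279 pp.

-2.8 percentage points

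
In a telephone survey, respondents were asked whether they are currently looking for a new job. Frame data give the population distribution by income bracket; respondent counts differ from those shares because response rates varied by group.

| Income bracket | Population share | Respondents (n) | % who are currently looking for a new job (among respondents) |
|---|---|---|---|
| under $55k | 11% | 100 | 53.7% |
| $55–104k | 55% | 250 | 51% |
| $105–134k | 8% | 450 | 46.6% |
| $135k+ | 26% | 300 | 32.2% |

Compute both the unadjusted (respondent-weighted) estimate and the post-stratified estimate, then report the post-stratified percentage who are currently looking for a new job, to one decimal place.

46.1%

Without adjustment, the pooled respondent share is:
  (100/1100)×53.7 + (250/1100)×51 + (450/1100)×46.6 + (300/1100)×32.2 = 44.3182%
Post-stratified estimate weights by population shares:
  0.11×53.7 + 0.55×51 + 0.08×46.6 + 0.26×32.2 = 46.057%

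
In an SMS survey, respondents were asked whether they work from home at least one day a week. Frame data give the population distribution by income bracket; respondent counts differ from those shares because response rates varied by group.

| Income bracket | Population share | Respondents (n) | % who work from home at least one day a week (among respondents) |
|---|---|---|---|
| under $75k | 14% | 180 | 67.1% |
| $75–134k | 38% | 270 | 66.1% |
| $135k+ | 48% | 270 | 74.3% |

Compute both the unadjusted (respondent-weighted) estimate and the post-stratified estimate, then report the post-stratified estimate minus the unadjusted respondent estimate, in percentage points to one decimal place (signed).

Naive respondent-only estimate (weights = respondent counts):
  (180/720)×67.1 + (270/720)×66.1 + (270/720)×74.3 = 69.425%
Post-stratified estimate weights by population shares:
  0.14×67.1 + 0.38×66.1 + 0.48×74.3 = 70.176%
Difference = 70.176 − 69.425 = 0.751 pp.

+0.8 percentage points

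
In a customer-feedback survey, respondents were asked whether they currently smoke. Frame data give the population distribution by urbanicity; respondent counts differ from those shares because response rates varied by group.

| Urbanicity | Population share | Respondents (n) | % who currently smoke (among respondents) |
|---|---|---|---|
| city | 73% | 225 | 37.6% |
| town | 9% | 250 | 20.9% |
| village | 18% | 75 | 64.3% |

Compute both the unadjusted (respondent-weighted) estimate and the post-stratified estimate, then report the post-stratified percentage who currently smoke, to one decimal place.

Naive respondent-only estimate (weights = respondent counts):
  (225/550)×37.6 + (250/550)×20.9 + (75/550)×64.3 = 33.65%
Post-stratifying to population shares instead:
  0.73×37.6 + 0.09×20.9 + 0.18×64.3 = 40.903%

40.9%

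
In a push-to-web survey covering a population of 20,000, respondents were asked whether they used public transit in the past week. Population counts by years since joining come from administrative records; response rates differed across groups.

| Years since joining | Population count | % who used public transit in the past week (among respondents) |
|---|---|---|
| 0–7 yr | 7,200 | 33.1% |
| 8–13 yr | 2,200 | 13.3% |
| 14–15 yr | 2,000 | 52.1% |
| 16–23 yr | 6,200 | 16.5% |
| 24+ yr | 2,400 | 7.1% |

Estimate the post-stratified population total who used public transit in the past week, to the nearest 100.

4,900

Each cell contributes its population count × the respondent rate:
  0–7 yr: 7,200 × 33.1% = 2383.2
  8–13 yr: 2,200 × 13.3% = 292.6
  14–15 yr: 2,000 × 52.1% = 1042
  16–23 yr: 6,200 × 16.5% = 1023
  24+ yr: 2,400 × 7.1% = 170.4
Estimated total = 4911.2 → 4,900.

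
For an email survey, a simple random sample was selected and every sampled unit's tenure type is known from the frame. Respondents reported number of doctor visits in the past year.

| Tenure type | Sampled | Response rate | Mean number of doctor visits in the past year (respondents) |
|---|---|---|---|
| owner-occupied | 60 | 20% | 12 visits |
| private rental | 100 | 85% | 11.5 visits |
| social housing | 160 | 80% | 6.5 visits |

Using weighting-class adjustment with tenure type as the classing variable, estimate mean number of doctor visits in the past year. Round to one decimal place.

9.1

Weighting each respondent by the inverse class response rate inflates each class back to its sampled size, so the class weight is n_sampled:
  owner-occupied: 60 × 12 = 720
  private rental: 100 × 11.5 = 1150
  social housing: 160 × 6.5 = 1040
Adjusted estimate = 2910 / 320 = 9.09375 → 9.1.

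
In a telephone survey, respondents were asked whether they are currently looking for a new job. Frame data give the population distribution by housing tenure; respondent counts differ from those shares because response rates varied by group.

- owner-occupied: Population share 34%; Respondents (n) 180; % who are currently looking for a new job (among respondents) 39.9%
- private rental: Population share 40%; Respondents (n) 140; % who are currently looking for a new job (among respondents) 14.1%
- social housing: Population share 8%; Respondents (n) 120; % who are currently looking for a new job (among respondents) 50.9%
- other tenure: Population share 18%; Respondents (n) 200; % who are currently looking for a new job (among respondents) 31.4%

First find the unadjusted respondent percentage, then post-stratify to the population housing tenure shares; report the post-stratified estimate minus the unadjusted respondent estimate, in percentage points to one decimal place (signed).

Without adjustment, the pooled respondent share is:
  (180/640)×39.9 + (140/640)×14.1 + (120/640)×50.9 + (200/640)×31.4 = 33.6625%
Reweighting by population housing tenure shares:
  0.34×39.9 + 0.4×14.1 + 0.08×50.9 + 0.18×31.4 = 28.93%
Difference = 28.93 − 33.6625 = -4.7325 pp.

-4.7 percentage points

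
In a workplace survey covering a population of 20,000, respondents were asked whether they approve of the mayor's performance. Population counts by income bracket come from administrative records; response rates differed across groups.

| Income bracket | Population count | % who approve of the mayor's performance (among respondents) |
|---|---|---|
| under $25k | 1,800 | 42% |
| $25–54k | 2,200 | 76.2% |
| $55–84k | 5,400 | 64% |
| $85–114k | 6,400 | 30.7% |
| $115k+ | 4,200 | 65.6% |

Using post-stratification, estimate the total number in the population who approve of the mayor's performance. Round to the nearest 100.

10,600

Each cell contributes its population count × the respondent rate:
  under $25k: 1,800 × 42% = 756
  $25–54k: 2,200 × 76.2% = 1676.4
  $55–84k: 5,400 × 64% = 3456
  $85–114k: 6,400 × 30.7% = 1964.8
  $115k+: 4,200 × 65.6% = 2755.2
Estimated total = 10608.4 → 10,600.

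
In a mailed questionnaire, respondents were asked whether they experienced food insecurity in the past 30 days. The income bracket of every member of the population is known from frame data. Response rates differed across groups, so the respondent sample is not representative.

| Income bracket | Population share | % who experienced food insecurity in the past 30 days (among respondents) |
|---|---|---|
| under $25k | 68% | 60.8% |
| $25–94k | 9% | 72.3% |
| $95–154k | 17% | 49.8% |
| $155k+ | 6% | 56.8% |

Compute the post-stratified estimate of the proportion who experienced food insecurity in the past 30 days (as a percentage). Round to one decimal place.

59.7%

Each cell contributes population-share × respondent value:
  under $25k: 0.68 × 60.8 = 41.344
  $25–94k: 0.09 × 72.3 = 6.507
  $95–154k: 0.17 × 49.8 = 8.466
  $155k+: 0.06 × 56.8 = 3.408
Post-stratified estimate = 59.725 → 59.7%.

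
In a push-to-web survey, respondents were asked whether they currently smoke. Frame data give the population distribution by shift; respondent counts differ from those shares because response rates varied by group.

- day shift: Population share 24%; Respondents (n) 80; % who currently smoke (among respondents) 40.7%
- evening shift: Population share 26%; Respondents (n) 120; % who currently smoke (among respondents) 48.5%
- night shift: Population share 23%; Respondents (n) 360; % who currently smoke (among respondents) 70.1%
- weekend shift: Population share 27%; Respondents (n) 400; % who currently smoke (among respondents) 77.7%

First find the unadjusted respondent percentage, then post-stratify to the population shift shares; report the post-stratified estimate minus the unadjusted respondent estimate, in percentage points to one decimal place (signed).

Naive respondent-only estimate (weights = respondent counts):
  (80/960)×40.7 + (120/960)×48.5 + (360/960)×70.1 + (400/960)×77.7 = 68.1167%
Reweighting by population shift shares:
  0.24×40.7 + 0.26×48.5 + 0.23×70.1 + 0.27×77.7 = 59.48%
Difference = 59.48 − 68.1167 = -8.6367 pp.

-8.6 percentage points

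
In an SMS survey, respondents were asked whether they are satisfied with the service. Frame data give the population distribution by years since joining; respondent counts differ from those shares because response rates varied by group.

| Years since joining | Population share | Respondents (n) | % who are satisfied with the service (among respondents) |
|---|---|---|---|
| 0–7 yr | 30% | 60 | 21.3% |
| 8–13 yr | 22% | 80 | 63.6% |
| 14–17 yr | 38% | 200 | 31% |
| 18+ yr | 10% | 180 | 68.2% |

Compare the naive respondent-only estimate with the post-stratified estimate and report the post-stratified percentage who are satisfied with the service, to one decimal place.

Naive respondent-only estimate (weights = respondent counts):
  (60/520)×21.3 + (80/520)×63.6 + (200/520)×31 + (180/520)×68.2 = 47.7731%
Post-stratifying to population shares instead:
  0.3×21.3 + 0.22×63.6 + 0.38×31 + 0.1×68.2 = 38.982%

39.0%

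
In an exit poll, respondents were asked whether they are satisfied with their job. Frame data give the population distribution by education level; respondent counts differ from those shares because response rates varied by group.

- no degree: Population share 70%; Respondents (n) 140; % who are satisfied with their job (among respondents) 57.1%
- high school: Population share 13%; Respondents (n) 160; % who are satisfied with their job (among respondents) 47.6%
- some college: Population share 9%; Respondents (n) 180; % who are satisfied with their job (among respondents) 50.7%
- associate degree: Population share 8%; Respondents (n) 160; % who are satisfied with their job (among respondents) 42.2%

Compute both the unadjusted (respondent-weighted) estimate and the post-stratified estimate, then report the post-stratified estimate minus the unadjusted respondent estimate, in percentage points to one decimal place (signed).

+4.9 percentage points

Naive respondent-only estimate (weights = respondent counts):
  (140/640)×57.1 + (160/640)×47.6 + (180/640)×50.7 + (160/640)×42.2 = 49.2%
Post-stratified estimate weights by population shares:
  0.7×57.1 + 0.13×47.6 + 0.09×50.7 + 0.08×42.2 = 54.097%
Difference = 54.097 − 49.2 = 4.897 pp.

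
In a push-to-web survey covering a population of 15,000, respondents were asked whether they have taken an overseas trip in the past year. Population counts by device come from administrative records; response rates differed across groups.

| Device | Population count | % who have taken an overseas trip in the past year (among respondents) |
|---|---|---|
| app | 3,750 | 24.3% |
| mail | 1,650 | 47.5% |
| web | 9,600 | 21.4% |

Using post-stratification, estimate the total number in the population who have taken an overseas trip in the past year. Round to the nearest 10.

3,750

Apply each group's respondent rate to its population count:
  app: 3,750 × 24.3% = 911.25
  mail: 1,650 × 47.5% = 783.75
  web: 9,600 × 21.4% = 2054.4
Estimated total = 3749.4 → 3,750.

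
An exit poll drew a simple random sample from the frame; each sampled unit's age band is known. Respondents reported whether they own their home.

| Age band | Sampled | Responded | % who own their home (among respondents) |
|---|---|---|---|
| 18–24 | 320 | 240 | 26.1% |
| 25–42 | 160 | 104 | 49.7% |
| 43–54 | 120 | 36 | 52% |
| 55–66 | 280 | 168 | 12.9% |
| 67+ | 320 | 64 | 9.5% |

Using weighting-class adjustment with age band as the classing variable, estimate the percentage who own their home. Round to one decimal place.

Class response rates: 18–24 240/320 = 75%, 25–42 104/160 = 65%, 43–54 36/120 = 30%, 55–66 168/280 = 60%, 67+ 64/320 = 20%.
Inverse-response-rate weighting restores each class to its sampled count, so class totals weight by n_sampled:
  18–24: 320 × 26.1 = 8352
  25–42: 160 × 49.7 = 7952
  43–54: 120 × 52 = 6240
  55–66: 280 × 12.9 = 3612
  67+: 320 × 9.5 = 3040
Adjusted estimate = 29,196 / 1,200 = 24.33 → 24.3%.

24.3%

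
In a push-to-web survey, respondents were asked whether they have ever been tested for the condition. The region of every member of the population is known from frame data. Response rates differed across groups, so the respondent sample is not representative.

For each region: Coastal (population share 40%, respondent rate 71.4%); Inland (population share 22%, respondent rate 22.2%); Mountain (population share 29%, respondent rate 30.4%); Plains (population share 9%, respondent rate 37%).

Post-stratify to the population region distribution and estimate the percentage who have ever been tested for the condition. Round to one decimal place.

Each cell contributes population-share × respondent value:
  Coastal: 0.4 × 71.4 = 28.56
  Inland: 0.22 × 22.2 = 4.884
  Mountain: 0.29 × 30.4 = 8.816
  Plains: 0.09 × 37 = 3.33
Post-stratified estimate = 45.59 → 45.6%.

45.6%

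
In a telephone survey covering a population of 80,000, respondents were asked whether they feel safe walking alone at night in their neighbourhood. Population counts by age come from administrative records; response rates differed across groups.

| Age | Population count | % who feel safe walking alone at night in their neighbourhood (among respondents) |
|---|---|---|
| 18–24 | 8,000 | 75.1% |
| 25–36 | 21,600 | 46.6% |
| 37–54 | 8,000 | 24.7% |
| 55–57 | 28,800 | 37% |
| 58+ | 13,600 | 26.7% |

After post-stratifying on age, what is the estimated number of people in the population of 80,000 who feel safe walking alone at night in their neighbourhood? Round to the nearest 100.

Apply each group's respondent rate to its population count:
  18–24: 8,000 × 75.1% = 6008
  25–36: 21,600 × 46.6% = 10065.6
  37–54: 8,000 × 24.7% = 1976
  55–57: 28,800 × 37% = 10,656
  58+: 13,600 × 26.7% = 3631.2
Estimated total = 32336.8 → 32,300.

32,300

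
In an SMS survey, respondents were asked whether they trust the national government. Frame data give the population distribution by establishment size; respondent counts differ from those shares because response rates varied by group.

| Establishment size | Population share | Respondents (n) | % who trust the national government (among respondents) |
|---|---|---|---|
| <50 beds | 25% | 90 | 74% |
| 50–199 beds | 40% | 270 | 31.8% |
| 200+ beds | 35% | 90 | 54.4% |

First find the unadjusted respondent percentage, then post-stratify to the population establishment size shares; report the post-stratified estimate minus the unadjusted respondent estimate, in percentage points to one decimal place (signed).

Unadjusted (pooled respondent) estimate weights by respondent counts:
  (90/450)×74 + (270/450)×31.8 + (90/450)×54.4 = 44.76%
Post-stratified estimate weights by population shares:
  0.25×74 + 0.4×31.8 + 0.35×54.4 = 50.26%
Difference = 50.26 − 44.76 = 5.5 pp.

+5.5 percentage points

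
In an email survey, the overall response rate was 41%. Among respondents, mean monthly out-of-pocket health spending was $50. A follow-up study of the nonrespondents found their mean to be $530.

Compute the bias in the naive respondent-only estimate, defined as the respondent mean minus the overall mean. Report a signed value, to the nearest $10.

-$280

Nonresponse fraction = 1 − 0.41 = 0.59.
Bias = (nonresponse fraction) × (respondent mean − nonrespondent mean)
     = 0.59 × (50 − 530) = 0.59 × -480 = -283.2.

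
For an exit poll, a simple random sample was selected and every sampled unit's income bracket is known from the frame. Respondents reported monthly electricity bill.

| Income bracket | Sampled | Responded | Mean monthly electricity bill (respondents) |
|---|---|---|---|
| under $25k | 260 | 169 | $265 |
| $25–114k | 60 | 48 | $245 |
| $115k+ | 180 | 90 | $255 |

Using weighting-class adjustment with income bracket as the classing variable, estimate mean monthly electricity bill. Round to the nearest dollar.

$259

Response rates by class: under $25k 169/260 = 65%, $25–114k 48/60 = 80%, $115k+ 90/180 = 50%.
Weighting each respondent by the inverse class response rate inflates each class back to its sampled size, so the class weight is n_sampled:
  under $25k: 260 × 265 = 68,900
  $25–114k: 60 × 245 = 14,700
  $115k+: 180 × 255 = 45,900
Adjusted estimate = 129,500 / 500 = 259 → $259.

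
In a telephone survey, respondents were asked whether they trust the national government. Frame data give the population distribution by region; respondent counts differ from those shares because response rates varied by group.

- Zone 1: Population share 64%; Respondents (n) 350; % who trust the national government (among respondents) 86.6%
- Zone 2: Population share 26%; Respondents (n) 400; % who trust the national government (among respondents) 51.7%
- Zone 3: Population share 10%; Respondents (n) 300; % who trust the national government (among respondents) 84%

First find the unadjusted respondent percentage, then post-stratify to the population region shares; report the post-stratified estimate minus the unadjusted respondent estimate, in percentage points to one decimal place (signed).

Unadjusted (pooled respondent) estimate weights by respondent counts:
  (350/1050)×86.6 + (400/1050)×51.7 + (300/1050)×84 = 72.5619%
Reweighting by population region shares:
  0.64×86.6 + 0.26×51.7 + 0.1×84 = 77.266%
Difference = 77.266 − 72.5619 = 4.7041 pp.

+4.7 percentage points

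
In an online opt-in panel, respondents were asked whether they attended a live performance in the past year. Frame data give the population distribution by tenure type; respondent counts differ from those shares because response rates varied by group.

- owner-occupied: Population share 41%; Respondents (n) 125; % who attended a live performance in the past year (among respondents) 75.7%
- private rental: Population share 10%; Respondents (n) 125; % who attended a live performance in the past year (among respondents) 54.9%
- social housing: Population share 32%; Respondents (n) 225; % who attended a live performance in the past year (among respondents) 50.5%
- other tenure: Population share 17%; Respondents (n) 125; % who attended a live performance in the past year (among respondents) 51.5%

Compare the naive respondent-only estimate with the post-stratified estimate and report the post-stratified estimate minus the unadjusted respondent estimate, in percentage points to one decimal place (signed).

+4.6 percentage points

Naive respondent-only estimate (weights = respondent counts):
  (125/600)×75.7 + (125/600)×54.9 + (225/600)×50.5 + (125/600)×51.5 = 56.875%
Post-stratifying to population shares instead:
  0.41×75.7 + 0.1×54.9 + 0.32×50.5 + 0.17×51.5 = 61.442%
Difference = 61.442 − 56.875 = 4.567 pp.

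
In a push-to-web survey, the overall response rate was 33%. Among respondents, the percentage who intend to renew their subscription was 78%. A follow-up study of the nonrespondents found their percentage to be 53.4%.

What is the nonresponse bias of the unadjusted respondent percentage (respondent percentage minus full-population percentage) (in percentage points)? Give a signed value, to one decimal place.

+16.5 percentage points

Nonresponse fraction = 1 − 0.33 = 0.67.
Bias = (nonresponse fraction) × (respondent percentage − nonrespondent percentage)
     = 0.67 × (78 − 53.4) = 0.67 × 24.6 = 16.482.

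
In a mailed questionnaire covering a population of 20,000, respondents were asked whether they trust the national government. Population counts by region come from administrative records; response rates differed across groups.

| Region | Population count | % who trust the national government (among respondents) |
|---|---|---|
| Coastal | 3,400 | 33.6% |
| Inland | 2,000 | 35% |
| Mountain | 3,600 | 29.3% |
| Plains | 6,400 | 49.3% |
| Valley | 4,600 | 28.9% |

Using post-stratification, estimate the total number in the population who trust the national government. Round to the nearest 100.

7,400

Apply each group's respondent rate to its population count:
  Coastal: 3,400 × 33.6% = 1142.4
  Inland: 2,000 × 35% = 700
  Mountain: 3,600 × 29.3% = 1054.8
  Plains: 6,400 × 49.3% = 3155.2
  Valley: 4,600 × 28.9% = 1329.4
Estimated total = 7381.8 → 7,400.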